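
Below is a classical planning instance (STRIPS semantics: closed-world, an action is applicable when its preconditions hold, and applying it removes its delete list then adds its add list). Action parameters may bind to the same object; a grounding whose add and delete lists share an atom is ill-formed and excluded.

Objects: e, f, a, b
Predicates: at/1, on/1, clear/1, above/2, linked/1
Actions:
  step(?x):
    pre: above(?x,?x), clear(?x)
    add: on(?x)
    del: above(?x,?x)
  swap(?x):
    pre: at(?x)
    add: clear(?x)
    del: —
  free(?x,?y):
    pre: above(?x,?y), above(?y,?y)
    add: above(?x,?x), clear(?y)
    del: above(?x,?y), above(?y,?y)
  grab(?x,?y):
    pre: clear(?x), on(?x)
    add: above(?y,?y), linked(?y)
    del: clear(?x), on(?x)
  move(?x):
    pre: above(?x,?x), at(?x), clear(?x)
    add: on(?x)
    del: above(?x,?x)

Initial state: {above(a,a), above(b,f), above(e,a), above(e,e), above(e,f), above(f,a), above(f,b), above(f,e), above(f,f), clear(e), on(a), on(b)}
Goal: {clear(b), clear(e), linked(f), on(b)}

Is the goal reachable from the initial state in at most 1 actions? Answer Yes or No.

1. free(e,a)  →  {above(b,f), above(e,e), above(e,f), above(f,a), above(f,b), above(f,e), above(f,f), clear(a), clear(e), on(a), on(b)}
2. free(b,f)  →  {above(b,b), above(e,e), above(e,f), above(f,a), above(f,b), above(f,e), clear(a), clear(e), clear(f), on(a), on(b)}
3. free(f,b)  →  {above(e,e), above(e,f), above(f,a), above(f,e), above(f,f), clear(a), clear(b), clear(e), clear(f), on(a), on(b)}
4. grab(a,f)  →  {above(e,e), above(e,f), above(f,a), above(f,e), above(f,f), clear(b), clear(e), clear(f), linked(f), on(b)}
optimal plan length = 4; 4 > 1

No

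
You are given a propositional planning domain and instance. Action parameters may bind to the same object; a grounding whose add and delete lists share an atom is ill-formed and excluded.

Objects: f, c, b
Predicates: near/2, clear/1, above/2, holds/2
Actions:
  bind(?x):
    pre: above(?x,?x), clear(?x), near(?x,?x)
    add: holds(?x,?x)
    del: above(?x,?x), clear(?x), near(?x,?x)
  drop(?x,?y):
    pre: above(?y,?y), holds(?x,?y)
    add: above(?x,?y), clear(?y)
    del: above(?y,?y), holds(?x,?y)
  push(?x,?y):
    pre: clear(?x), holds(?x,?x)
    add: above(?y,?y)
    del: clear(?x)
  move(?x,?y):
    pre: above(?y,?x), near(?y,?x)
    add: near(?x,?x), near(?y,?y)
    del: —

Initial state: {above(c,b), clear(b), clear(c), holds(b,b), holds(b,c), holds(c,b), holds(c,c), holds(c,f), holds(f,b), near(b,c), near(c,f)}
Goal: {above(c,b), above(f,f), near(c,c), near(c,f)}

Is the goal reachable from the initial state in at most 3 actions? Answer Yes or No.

No

1. push(c,f)  →  {above(c,b), above(f,f), clear(b), holds(b,b), holds(b,c), holds(c,b), holds(c,c), holds(c,f), holds(f,b), near(b,c), near(c,f)}
2. drop(c,f)  →  {above(c,b), above(c,f), clear(b), clear(f), holds(b,b), holds(b,c), holds(c,b), holds(c,c), holds(f,b), near(b,c), near(c,f)}
3. push(b,f)  →  {above(c,b), above(c,f), above(f,f), clear(f), holds(b,b), holds(b,c), holds(c,b), holds(c,c), holds(f,b), near(b,c), near(c,f)}
4. move(f,c)  →  {above(c,b), above(c,f), above(f,f), clear(f), holds(b,b), holds(b,c), holds(c,b), holds(c,c), holds(f,b), near(b,c), near(c,c), near(c,f), near(f,f)}
optimal plan length = 4; 4 > 3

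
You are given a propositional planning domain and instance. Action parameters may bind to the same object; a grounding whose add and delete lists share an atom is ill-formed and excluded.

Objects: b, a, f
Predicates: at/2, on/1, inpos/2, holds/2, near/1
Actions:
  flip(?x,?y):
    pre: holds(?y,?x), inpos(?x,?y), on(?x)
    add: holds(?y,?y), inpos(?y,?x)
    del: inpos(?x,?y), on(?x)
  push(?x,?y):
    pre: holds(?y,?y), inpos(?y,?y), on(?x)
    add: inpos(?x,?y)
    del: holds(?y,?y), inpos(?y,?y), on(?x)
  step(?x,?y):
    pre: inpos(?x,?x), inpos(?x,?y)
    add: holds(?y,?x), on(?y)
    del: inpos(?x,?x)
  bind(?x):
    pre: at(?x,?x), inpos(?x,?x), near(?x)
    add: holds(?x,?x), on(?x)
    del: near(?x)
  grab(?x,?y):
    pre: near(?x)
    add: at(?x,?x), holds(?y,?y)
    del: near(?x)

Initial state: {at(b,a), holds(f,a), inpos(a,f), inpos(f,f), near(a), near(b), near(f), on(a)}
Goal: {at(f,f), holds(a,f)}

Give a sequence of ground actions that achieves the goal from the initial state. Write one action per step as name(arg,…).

1. flip(a,f)  →  {at(b,a), holds(f,a), holds(f,f), inpos(f,a), inpos(f,f), near(a), near(b), near(f)}
2. step(f,a)  →  {at(b,a), holds(a,f), holds(f,a), holds(f,f), inpos(f,a), near(a), near(b), near(f), on(a)}
3. grab(f,b)  →  {at(b,a), at(f,f), holds(a,f), holds(b,b), holds(f,a), holds(f,f), inpos(f,a), near(a), near(b), on(a)}

flip(a,f); step(f,a); grab(f,b)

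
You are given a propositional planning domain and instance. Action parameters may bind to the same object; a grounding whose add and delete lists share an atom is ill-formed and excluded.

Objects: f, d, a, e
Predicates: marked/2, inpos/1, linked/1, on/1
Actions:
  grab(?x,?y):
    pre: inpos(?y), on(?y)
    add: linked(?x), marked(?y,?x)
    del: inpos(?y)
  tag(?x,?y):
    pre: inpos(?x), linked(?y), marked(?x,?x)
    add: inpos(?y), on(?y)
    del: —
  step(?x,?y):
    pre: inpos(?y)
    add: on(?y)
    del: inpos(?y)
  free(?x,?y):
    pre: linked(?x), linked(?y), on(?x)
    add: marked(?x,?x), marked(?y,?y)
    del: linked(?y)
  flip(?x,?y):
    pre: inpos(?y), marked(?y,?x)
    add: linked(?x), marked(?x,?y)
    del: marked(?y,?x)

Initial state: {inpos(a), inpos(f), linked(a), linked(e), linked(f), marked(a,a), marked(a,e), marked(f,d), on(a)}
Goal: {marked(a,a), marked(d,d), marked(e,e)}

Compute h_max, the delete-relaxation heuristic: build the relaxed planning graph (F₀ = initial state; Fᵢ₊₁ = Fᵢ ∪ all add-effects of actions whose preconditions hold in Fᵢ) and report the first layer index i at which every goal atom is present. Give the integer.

F0 = init (9 atoms)
F1 = F0 ∪ {inpos(e), linked(d), marked(a,d), marked(a,f), marked(d,f), marked(e,a), marked(e,e), marked(f,f), on(e), on(f)}  (19 atoms)
F2 = F1 ∪ {inpos(d), marked(d,a), marked(d,d), marked(e,d), marked(e,f), marked(f,a), marked(f,e), on(d)}  (27 atoms)
goal ⊆ F2  ⇒  h_max = 2

2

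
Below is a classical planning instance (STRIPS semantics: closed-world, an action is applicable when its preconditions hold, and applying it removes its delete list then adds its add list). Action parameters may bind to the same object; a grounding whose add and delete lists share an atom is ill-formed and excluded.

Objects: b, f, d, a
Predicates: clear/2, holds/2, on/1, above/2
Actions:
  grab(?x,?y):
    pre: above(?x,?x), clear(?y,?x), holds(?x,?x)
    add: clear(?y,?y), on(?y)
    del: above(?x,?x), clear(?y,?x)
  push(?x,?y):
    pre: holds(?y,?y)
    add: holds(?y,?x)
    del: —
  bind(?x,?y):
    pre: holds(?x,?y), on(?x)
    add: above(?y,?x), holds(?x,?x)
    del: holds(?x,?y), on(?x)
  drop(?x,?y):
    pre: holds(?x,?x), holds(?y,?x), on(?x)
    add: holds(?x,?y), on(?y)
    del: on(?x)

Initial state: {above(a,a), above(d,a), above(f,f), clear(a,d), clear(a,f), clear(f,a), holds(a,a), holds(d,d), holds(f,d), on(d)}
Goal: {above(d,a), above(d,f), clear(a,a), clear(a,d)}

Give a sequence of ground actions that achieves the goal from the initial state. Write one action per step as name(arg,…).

1. grab(a,f)  →  {above(d,a), above(f,f), clear(a,d), clear(a,f), clear(f,f), holds(a,a), holds(d,d), holds(f,d), on(d), on(f)}
2. bind(f,d)  →  {above(d,a), above(d,f), above(f,f), clear(a,d), clear(a,f), clear(f,f), holds(a,a), holds(d,d), holds(f,f), on(d)}
3. grab(f,a)  →  {above(d,a), above(d,f), clear(a,a), clear(a,d), clear(f,f), holds(a,a), holds(d,d), holds(f,f), on(a), on(d)}

grab(a,f); bind(f,d); grab(f,a)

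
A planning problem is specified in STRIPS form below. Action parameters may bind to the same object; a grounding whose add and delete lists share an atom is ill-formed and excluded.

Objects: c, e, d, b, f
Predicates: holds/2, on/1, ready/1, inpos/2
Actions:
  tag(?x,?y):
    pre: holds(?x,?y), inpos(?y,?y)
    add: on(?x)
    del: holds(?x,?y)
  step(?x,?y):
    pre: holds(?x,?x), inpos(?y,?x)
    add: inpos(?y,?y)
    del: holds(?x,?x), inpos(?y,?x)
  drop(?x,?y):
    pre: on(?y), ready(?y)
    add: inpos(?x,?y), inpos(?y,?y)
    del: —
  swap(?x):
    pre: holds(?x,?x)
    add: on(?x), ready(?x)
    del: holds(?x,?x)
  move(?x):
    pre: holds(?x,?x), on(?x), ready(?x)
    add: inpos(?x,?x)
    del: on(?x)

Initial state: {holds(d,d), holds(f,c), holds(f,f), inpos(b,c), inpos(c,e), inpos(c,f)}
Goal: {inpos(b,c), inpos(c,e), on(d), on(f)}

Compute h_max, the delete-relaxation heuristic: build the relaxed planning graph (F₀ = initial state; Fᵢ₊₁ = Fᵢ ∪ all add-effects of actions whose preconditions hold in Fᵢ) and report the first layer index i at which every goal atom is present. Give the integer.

F0 = init (6 atoms)
F1 = F0 ∪ {inpos(c,c), on(d), on(f), ready(d), ready(f)}  (11 atoms)
goal ⊆ F1  ⇒  h_max = 1

1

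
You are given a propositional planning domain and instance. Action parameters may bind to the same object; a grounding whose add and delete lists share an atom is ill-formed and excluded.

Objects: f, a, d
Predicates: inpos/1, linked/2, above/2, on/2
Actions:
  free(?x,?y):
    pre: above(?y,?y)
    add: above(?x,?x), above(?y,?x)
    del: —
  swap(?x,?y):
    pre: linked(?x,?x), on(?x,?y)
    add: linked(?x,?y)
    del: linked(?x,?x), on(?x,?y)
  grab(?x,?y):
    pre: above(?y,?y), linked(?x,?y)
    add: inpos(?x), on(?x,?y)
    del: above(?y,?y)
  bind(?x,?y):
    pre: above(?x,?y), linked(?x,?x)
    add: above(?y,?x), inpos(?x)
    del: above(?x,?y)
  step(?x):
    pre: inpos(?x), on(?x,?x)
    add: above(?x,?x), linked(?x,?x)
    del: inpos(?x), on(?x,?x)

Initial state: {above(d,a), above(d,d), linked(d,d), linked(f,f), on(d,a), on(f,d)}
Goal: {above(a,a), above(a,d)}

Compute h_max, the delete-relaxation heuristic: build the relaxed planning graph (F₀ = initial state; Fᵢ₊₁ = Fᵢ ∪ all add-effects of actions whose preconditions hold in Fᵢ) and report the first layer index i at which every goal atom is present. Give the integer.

F0 = init (6 atoms)
F1 = F0 ∪ {above(a,a), above(a,d), above(d,f), above(f,f), inpos(d), linked(d,a), linked(f,d), on(d,d)}  (14 atoms)
goal ⊆ F1  ⇒  h_max = 1

1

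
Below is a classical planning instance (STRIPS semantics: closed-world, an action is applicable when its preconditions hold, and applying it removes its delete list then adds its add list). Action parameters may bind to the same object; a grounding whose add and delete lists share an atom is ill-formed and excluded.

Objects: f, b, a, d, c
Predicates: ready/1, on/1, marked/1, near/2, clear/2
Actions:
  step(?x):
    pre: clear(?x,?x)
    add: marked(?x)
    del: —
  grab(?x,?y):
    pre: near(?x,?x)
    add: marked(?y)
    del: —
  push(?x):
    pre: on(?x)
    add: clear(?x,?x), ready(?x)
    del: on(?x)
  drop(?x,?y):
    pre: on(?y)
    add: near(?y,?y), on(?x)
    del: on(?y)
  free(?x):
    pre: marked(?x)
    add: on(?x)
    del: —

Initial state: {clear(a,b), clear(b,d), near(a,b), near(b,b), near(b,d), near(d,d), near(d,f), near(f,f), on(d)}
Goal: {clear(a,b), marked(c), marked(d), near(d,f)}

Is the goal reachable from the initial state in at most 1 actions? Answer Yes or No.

No

1. grab(f,d)  →  {clear(a,b), clear(b,d), marked(d), near(a,b), near(b,b), near(b,d), near(d,d), near(d,f), near(f,f), on(d)}
2. grab(f,c)  →  {clear(a,b), clear(b,d), marked(c), marked(d), near(a,b), near(b,b), near(b,d), near(d,d), near(d,f), near(f,f), on(d)}
optimal plan length = 2; 2 > 1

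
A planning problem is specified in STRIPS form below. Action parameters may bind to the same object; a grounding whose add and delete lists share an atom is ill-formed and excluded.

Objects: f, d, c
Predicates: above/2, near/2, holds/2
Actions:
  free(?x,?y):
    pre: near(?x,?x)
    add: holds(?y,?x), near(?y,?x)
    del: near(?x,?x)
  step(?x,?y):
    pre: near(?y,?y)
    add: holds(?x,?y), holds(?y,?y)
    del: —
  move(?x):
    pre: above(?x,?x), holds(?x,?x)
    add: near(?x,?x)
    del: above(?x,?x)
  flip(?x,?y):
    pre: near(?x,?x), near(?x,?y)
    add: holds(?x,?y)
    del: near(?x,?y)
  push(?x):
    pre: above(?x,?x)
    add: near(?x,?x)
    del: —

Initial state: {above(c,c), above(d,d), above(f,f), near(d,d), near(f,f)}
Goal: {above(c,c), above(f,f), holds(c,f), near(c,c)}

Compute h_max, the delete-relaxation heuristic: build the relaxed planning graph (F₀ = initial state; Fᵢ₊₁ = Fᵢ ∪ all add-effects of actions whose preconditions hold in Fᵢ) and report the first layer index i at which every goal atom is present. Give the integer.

F0 = init (5 atoms)
F1 = F0 ∪ {holds(c,d), holds(c,f), holds(d,d), holds(d,f), holds(f,d), holds(f,f), near(c,c), near(c,d), near(c,f), near(d,f), near(f,d)}  (16 atoms)
goal ⊆ F1  ⇒  h_max = 1

1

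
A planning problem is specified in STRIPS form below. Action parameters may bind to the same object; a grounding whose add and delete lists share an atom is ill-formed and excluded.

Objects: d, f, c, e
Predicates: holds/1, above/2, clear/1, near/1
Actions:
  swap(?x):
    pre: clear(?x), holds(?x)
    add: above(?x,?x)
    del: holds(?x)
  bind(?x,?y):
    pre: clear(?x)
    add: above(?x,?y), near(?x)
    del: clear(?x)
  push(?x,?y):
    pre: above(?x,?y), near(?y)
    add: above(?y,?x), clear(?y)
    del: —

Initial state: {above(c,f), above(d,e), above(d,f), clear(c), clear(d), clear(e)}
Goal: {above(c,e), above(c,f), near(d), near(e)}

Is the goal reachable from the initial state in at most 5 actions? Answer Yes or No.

Yes

1. bind(d,d)  →  {above(c,f), above(d,d), above(d,e), above(d,f), clear(c), clear(e), near(d)}
2. bind(c,e)  →  {above(c,e), above(c,f), above(d,d), above(d,e), above(d,f), clear(e), near(c), near(d)}
3. bind(e,d)  →  {above(c,e), above(c,f), above(d,d), above(d,e), above(d,f), above(e,d), near(c), near(d), near(e)}
optimal plan length = 3; 3 ≤ 5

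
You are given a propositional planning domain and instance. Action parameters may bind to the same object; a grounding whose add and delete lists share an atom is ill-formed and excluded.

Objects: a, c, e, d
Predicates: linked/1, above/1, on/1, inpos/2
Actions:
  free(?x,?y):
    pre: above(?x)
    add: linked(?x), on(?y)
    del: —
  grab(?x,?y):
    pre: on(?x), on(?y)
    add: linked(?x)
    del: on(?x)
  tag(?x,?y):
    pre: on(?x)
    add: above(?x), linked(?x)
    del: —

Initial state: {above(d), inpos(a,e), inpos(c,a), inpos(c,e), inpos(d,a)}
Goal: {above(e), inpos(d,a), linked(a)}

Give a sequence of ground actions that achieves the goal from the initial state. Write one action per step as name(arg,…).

1. free(d,a)  →  {above(d), inpos(a,e), inpos(c,a), inpos(c,e), inpos(d,a), linked(d), on(a)}
2. free(d,e)  →  {above(d), inpos(a,e), inpos(c,a), inpos(c,e), inpos(d,a), linked(d), on(a), on(e)}
3. grab(a,a)  →  {above(d), inpos(a,e), inpos(c,a), inpos(c,e), inpos(d,a), linked(a), linked(d), on(e)}
4. tag(e,a)  →  {above(d), above(e), inpos(a,e), inpos(c,a), inpos(c,e), inpos(d,a), linked(a), linked(d), linked(e), on(e)}

free(d,a); free(d,e); grab(a,a); tag(e,a)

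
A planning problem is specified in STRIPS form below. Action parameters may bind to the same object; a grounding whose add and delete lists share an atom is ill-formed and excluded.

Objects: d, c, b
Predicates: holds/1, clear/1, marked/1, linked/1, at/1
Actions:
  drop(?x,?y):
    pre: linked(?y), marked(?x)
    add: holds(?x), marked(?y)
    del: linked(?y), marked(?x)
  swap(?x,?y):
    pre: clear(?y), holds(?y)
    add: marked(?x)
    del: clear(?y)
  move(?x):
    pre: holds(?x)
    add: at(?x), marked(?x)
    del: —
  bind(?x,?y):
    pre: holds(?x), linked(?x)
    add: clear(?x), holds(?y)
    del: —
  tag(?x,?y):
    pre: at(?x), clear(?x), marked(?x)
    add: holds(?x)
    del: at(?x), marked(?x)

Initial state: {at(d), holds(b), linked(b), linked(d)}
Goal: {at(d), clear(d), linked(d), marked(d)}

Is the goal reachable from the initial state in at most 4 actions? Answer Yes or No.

Yes

1. bind(b,d)  →  {at(d), clear(b), holds(b), holds(d), linked(b), linked(d)}
2. swap(d,b)  →  {at(d), holds(b), holds(d), linked(b), linked(d), marked(d)}
3. bind(d,d)  →  {at(d), clear(d), holds(b), holds(d), linked(b), linked(d), marked(d)}
optimal plan length = 3; 3 ≤ 4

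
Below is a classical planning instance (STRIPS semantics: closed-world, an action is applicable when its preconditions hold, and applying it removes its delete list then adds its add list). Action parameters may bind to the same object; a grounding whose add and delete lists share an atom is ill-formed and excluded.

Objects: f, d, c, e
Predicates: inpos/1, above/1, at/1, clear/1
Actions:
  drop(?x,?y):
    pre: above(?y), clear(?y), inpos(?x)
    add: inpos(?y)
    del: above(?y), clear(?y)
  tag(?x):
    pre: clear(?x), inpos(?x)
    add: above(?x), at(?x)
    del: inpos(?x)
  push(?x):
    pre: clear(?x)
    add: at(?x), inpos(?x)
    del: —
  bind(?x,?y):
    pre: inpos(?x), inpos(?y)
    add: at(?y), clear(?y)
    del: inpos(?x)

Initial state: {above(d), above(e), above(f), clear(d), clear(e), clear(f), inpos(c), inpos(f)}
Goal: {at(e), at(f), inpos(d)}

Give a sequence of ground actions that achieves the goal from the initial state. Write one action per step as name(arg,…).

drop(f,d); tag(f); push(e)

1. drop(f,d)  →  {above(e), above(f), clear(e), clear(f), inpos(c), inpos(d), inpos(f)}
2. tag(f)  →  {above(e), above(f), at(f), clear(e), clear(f), inpos(c), inpos(d)}
3. push(e)  →  {above(e), above(f), at(e), at(f), clear(e), clear(f), inpos(c), inpos(d), inpos(e)}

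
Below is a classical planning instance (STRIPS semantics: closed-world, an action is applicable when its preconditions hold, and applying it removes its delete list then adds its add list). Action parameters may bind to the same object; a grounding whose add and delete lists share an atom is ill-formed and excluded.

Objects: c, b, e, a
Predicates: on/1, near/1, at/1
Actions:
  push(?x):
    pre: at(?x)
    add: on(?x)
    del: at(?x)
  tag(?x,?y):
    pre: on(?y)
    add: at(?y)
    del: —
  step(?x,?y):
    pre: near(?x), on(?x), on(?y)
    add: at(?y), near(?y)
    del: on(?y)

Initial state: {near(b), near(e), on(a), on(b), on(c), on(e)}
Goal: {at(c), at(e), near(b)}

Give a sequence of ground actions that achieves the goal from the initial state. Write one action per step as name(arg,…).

tag(c,c); tag(c,e)

1. tag(c,c)  →  {at(c), near(b), near(e), on(a), on(b), on(c), on(e)}
2. tag(c,e)  →  {at(c), at(e), near(b), near(e), on(a), on(b), on(c), on(e)}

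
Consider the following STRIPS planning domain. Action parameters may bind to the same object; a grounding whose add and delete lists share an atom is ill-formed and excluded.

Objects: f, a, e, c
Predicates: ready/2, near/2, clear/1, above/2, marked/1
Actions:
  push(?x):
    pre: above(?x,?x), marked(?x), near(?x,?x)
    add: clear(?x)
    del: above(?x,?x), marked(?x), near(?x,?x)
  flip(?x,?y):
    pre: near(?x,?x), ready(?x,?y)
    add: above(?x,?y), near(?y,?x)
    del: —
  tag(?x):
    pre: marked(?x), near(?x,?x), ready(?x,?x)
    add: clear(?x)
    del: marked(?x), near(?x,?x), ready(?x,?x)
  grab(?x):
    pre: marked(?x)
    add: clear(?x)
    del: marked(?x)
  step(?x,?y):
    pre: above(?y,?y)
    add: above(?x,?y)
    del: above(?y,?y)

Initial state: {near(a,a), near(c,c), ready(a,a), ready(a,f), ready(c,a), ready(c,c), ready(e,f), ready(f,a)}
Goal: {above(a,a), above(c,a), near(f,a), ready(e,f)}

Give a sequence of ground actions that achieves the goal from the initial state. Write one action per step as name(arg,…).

flip(a,f); flip(a,a); flip(c,a)

1. flip(a,f)  →  {above(a,f), near(a,a), near(c,c), near(f,a), ready(a,a), ready(a,f), ready(c,a), ready(c,c), ready(e,f), ready(f,a)}
2. flip(a,a)  →  {above(a,a), above(a,f), near(a,a), near(c,c), near(f,a), ready(a,a), ready(a,f), ready(c,a), ready(c,c), ready(e,f), ready(f,a)}
3. flip(c,a)  →  {above(a,a), above(a,f), above(c,a), near(a,a), near(a,c), near(c,c), near(f,a), ready(a,a), ready(a,f), ready(c,a), ready(c,c), ready(e,f), ready(f,a)}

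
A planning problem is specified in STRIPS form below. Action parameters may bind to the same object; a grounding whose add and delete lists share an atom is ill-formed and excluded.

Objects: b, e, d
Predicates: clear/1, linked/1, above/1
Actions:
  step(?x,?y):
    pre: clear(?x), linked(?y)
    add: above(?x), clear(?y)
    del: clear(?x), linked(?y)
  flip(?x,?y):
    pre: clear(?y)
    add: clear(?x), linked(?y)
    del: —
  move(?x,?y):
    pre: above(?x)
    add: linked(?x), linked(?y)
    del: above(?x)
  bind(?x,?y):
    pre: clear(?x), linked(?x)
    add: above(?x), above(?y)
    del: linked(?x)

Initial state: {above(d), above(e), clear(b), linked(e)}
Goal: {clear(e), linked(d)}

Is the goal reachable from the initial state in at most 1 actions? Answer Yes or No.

1. step(b,e)  →  {above(b), above(d), above(e), clear(e)}
2. move(b,d)  →  {above(d), above(e), clear(e), linked(b), linked(d)}
optimal plan length = 2; 2 > 1

No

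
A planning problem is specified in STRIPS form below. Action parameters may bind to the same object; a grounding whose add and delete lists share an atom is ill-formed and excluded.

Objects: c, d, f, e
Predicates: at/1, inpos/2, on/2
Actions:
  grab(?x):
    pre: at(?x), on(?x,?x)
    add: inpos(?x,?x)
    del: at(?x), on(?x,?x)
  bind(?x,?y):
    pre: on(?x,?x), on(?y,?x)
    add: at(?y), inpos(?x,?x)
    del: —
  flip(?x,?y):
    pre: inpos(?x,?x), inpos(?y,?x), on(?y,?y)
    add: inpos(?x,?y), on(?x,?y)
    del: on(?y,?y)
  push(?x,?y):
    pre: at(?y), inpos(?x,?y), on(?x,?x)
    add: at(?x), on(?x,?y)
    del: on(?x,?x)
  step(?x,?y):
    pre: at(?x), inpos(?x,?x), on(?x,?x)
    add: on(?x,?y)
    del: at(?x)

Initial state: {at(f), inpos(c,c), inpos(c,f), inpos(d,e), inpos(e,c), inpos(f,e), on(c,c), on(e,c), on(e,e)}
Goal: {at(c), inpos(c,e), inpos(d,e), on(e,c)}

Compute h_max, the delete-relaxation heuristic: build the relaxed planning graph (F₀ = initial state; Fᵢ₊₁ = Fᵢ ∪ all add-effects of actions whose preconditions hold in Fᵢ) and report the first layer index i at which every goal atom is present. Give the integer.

1

F0 = init (9 atoms)
F1 = F0 ∪ {at(c), at(e), inpos(c,e), inpos(e,e), on(c,e), on(c,f)}  (15 atoms)
goal ⊆ F1  ⇒  h_max = 1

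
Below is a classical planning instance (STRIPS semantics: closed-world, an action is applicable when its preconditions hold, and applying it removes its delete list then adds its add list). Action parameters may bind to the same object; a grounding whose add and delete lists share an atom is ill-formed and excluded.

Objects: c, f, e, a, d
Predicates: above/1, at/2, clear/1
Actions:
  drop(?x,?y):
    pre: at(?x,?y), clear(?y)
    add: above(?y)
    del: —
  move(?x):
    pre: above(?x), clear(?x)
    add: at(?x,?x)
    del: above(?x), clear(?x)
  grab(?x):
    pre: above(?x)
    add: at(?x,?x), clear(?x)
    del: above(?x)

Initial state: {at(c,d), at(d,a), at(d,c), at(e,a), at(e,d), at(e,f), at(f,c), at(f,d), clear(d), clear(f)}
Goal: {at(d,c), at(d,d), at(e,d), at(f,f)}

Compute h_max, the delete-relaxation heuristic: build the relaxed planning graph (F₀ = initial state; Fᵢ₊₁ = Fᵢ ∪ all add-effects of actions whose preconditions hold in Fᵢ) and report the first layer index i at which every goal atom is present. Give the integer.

F0 = init (10 atoms)
F1 = F0 ∪ {above(d), above(f)}  (12 atoms)
F2 = F1 ∪ {at(d,d), at(f,f)}  (14 atoms)
goal ⊆ F2  ⇒  h_max = 2

2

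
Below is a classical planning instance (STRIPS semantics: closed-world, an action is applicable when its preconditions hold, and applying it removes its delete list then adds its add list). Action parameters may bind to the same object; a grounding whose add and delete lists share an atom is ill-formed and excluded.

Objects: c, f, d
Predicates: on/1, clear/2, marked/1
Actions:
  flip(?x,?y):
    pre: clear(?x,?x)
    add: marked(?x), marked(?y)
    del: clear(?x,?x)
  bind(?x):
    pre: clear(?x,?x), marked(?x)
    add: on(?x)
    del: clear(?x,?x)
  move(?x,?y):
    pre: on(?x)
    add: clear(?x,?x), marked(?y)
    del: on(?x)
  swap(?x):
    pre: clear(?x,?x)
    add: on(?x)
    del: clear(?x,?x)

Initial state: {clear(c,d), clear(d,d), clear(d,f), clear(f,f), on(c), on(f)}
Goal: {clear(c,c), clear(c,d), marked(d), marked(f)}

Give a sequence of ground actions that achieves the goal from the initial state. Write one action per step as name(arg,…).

flip(f,c); move(c,d)

1. flip(f,c)  →  {clear(c,d), clear(d,d), clear(d,f), marked(c), marked(f), on(c), on(f)}
2. move(c,d)  →  {clear(c,c), clear(c,d), clear(d,d), clear(d,f), marked(c), marked(d), marked(f), on(f)}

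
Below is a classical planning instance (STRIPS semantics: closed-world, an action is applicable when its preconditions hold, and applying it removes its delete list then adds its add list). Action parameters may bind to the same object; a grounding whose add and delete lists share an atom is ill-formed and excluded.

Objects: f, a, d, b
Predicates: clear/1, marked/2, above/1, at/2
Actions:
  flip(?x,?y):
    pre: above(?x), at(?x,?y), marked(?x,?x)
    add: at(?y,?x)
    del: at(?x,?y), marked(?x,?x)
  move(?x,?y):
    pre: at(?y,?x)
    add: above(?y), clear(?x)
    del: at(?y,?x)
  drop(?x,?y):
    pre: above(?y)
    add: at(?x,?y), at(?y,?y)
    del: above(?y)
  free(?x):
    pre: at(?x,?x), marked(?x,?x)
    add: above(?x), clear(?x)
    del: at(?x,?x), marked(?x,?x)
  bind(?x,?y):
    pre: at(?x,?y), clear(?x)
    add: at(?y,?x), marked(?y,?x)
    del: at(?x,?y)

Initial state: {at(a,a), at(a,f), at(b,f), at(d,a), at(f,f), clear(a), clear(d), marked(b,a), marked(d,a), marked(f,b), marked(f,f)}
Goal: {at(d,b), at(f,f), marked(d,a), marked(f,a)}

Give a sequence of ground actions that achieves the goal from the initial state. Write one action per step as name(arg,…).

1. move(f,b)  →  {above(b), at(a,a), at(a,f), at(d,a), at(f,f), clear(a), clear(d), clear(f), marked(b,a), marked(d,a), marked(f,b), marked(f,f)}
2. drop(d,b)  →  {at(a,a), at(a,f), at(b,b), at(d,a), at(d,b), at(f,f), clear(a), clear(d), clear(f), marked(b,a), marked(d,a), marked(f,b), marked(f,f)}
3. bind(a,f)  →  {at(a,a), at(b,b), at(d,a), at(d,b), at(f,a), at(f,f), clear(a), clear(d), clear(f), marked(b,a), marked(d,a), marked(f,a), marked(f,b), marked(f,f)}

move(f,b); drop(d,b); bind(a,f)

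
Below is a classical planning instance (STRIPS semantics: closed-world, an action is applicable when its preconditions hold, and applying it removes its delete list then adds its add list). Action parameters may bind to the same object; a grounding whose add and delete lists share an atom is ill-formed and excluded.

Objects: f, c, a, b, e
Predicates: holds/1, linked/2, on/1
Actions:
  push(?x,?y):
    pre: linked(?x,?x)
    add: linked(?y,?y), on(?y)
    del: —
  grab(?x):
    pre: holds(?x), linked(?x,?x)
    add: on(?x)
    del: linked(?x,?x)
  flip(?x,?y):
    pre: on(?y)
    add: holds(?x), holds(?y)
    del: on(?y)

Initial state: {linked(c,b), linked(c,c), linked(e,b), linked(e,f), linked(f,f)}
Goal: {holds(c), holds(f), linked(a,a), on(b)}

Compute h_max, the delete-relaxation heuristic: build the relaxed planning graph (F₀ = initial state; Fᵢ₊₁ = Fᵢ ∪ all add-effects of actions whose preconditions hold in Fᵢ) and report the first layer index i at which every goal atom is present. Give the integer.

F0 = init (5 atoms)
F1 = F0 ∪ {linked(a,a), linked(b,b), linked(e,e), on(a), on(b), on(c), on(e), on(f)}  (13 atoms)
F2 = F1 ∪ {holds(a), holds(b), holds(c), holds(e), holds(f)}  (18 atoms)
goal ⊆ F2  ⇒  h_max = 2

2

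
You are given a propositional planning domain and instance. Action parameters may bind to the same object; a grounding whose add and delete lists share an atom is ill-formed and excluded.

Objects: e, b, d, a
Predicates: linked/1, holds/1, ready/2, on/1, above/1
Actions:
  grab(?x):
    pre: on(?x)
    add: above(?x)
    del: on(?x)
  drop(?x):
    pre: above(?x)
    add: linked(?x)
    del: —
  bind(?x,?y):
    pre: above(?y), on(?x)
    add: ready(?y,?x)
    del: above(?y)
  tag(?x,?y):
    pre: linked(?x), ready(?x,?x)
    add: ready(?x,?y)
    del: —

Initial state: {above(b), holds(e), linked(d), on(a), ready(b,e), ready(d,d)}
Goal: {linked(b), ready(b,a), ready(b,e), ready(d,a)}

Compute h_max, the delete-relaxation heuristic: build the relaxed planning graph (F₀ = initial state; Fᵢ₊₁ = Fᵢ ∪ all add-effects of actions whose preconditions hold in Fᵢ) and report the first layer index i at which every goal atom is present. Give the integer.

F0 = init (6 atoms)
F1 = F0 ∪ {above(a), linked(b), ready(b,a), ready(d,a), ready(d,b), ready(d,e)}  (12 atoms)
goal ⊆ F1  ⇒  h_max = 1

1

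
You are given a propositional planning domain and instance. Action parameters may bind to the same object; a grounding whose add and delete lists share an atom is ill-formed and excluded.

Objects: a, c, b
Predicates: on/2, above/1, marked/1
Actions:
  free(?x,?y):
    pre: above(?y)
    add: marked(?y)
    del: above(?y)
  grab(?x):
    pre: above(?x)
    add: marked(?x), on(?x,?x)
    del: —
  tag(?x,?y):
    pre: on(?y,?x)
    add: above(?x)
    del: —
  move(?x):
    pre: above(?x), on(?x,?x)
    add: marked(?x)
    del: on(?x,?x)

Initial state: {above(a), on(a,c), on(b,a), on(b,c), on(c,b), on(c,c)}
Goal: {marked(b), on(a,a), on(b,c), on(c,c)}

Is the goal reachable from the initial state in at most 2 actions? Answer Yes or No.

No

1. grab(a)  →  {above(a), marked(a), on(a,a), on(a,c), on(b,a), on(b,c), on(c,b), on(c,c)}
2. tag(b,c)  →  {above(a), above(b), marked(a), on(a,a), on(a,c), on(b,a), on(b,c), on(c,b), on(c,c)}
3. free(a,b)  →  {above(a), marked(a), marked(b), on(a,a), on(a,c), on(b,a), on(b,c), on(c,b), on(c,c)}
optimal plan length = 3; 3 > 2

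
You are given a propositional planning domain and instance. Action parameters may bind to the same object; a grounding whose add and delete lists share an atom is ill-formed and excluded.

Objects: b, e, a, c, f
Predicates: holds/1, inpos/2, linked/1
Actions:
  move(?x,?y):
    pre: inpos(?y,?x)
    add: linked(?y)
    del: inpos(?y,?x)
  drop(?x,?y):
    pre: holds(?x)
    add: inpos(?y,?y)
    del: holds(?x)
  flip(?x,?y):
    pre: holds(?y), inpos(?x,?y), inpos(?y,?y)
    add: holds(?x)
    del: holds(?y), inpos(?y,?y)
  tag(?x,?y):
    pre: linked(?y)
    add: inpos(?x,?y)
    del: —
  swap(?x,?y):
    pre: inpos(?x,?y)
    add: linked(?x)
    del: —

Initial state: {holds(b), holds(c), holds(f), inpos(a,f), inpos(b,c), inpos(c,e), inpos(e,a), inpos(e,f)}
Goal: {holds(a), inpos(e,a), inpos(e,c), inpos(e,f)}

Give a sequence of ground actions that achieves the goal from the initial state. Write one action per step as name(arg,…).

move(e,c); drop(b,f); flip(a,f); tag(e,c)

1. move(e,c)  →  {holds(b), holds(c), holds(f), inpos(a,f), inpos(b,c), inpos(e,a), inpos(e,f), linked(c)}
2. drop(b,f)  →  {holds(c), holds(f), inpos(a,f), inpos(b,c), inpos(e,a), inpos(e,f), inpos(f,f), linked(c)}
3. flip(a,f)  →  {holds(a), holds(c), inpos(a,f), inpos(b,c), inpos(e,a), inpos(e,f), linked(c)}
4. tag(e,c)  →  {holds(a), holds(c), inpos(a,f), inpos(b,c), inpos(e,a), inpos(e,c), inpos(e,f), linked(c)}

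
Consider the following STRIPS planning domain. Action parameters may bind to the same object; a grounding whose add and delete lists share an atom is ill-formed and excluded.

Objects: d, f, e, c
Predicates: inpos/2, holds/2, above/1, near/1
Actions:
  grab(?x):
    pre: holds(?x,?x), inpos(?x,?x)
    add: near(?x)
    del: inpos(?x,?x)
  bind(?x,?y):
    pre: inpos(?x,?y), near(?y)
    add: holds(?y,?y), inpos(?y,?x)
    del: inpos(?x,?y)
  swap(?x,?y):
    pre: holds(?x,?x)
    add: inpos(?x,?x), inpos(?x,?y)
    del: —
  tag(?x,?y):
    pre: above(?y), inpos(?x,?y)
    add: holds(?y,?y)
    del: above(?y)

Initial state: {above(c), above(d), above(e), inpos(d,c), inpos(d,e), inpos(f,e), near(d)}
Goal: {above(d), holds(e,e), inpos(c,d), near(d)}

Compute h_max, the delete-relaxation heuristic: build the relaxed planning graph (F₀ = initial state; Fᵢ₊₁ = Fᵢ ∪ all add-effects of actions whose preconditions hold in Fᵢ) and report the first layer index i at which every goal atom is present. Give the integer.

2

F0 = init (7 atoms)
F1 = F0 ∪ {holds(c,c), holds(e,e)}  (9 atoms)
F2 = F1 ∪ {inpos(c,c), inpos(c,d), inpos(c,e), inpos(c,f), inpos(e,c), inpos(e,d), inpos(e,e), inpos(e,f)}  (17 atoms)
goal ⊆ F2  ⇒  h_max = 2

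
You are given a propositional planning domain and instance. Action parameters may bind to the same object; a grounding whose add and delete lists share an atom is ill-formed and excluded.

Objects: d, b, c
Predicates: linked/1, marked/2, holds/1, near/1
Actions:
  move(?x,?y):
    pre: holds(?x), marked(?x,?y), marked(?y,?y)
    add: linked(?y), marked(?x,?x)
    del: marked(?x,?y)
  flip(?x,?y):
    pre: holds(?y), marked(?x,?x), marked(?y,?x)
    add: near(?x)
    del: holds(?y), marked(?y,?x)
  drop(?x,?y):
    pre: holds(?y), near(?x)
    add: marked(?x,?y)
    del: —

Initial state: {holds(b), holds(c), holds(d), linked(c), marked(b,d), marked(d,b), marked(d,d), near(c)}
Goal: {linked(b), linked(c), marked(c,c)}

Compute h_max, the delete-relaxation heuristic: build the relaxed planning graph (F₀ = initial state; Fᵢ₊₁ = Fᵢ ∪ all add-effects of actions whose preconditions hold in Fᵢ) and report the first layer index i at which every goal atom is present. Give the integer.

2

F0 = init (8 atoms)
F1 = F0 ∪ {linked(d), marked(b,b), marked(c,b), marked(c,c), marked(c,d), near(d)}  (14 atoms)
F2 = F1 ∪ {linked(b), marked(d,c), near(b)}  (17 atoms)
goal ⊆ F2  ⇒  h_max = 2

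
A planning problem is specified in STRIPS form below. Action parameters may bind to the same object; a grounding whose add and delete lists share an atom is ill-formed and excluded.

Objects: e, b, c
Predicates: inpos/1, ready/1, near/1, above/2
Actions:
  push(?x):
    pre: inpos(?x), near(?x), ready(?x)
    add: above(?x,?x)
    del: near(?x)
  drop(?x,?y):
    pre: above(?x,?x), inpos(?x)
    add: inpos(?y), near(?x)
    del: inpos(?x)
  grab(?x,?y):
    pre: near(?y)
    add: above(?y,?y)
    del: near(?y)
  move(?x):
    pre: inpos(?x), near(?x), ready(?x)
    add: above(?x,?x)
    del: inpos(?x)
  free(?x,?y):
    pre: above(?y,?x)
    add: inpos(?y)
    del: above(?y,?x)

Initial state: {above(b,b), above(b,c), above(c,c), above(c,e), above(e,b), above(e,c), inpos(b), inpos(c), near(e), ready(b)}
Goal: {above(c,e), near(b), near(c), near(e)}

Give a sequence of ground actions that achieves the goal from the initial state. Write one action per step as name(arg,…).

1. drop(b,e)  →  {above(b,b), above(b,c), above(c,c), above(c,e), above(e,b), above(e,c), inpos(c), inpos(e), near(b), near(e), ready(b)}
2. drop(c,e)  →  {above(b,b), above(b,c), above(c,c), above(c,e), above(e,b), above(e,c), inpos(e), near(b), near(c), near(e), ready(b)}

drop(b,e); drop(c,e)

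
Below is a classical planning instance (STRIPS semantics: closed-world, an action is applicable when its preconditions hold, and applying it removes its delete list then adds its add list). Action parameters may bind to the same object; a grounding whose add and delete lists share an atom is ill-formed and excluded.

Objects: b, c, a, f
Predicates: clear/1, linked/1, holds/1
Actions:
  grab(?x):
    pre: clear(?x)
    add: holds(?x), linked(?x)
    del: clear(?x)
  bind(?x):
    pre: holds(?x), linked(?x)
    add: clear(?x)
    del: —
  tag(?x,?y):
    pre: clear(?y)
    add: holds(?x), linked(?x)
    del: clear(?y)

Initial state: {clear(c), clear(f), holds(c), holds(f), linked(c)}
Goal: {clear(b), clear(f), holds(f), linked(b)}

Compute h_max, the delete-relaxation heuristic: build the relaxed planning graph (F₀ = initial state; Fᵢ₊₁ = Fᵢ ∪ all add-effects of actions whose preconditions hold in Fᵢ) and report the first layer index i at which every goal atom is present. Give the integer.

2

F0 = init (5 atoms)
F1 = F0 ∪ {holds(a), holds(b), linked(a), linked(b), linked(f)}  (10 atoms)
F2 = F1 ∪ {clear(a), clear(b)}  (12 atoms)
goal ⊆ F2  ⇒  h_max = 2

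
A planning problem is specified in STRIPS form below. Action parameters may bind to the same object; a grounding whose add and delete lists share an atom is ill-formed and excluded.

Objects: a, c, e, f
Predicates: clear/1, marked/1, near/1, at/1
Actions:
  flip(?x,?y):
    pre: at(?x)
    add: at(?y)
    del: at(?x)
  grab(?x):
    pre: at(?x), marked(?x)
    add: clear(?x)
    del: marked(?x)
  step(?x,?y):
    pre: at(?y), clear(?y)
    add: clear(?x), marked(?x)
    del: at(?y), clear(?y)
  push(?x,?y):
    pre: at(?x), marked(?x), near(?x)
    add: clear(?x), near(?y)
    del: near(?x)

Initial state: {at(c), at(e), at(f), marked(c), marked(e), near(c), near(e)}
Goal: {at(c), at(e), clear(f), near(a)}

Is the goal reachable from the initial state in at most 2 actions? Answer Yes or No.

No

1. push(c,a)  →  {at(c), at(e), at(f), clear(c), marked(c), marked(e), near(a), near(e)}
2. step(f,c)  →  {at(e), at(f), clear(f), marked(c), marked(e), marked(f), near(a), near(e)}
3. flip(f,c)  →  {at(c), at(e), clear(f), marked(c), marked(e), marked(f), near(a), near(e)}
optimal plan length = 3; 3 > 2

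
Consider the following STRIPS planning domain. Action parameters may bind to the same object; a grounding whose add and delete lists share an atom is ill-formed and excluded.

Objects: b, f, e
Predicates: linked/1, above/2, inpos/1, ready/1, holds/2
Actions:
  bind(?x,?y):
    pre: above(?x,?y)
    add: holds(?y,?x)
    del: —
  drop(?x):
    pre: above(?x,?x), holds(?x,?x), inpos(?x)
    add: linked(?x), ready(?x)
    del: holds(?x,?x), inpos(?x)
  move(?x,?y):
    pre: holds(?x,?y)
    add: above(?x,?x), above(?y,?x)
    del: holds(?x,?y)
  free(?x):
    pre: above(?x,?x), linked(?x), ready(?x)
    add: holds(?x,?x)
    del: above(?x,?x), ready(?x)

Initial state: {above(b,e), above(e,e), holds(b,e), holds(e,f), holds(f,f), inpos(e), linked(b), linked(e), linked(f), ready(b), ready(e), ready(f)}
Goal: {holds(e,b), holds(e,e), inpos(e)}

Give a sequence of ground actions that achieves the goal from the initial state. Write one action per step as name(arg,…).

1. bind(b,e)  →  {above(b,e), above(e,e), holds(b,e), holds(e,b), holds(e,f), holds(f,f), inpos(e), linked(b), linked(e), linked(f), ready(b), ready(e), ready(f)}
2. bind(e,e)  →  {above(b,e), above(e,e), holds(b,e), holds(e,b), holds(e,e), holds(e,f), holds(f,f), inpos(e), linked(b), linked(e), linked(f), ready(b), ready(e), ready(f)}

bind(b,e); bind(e,e)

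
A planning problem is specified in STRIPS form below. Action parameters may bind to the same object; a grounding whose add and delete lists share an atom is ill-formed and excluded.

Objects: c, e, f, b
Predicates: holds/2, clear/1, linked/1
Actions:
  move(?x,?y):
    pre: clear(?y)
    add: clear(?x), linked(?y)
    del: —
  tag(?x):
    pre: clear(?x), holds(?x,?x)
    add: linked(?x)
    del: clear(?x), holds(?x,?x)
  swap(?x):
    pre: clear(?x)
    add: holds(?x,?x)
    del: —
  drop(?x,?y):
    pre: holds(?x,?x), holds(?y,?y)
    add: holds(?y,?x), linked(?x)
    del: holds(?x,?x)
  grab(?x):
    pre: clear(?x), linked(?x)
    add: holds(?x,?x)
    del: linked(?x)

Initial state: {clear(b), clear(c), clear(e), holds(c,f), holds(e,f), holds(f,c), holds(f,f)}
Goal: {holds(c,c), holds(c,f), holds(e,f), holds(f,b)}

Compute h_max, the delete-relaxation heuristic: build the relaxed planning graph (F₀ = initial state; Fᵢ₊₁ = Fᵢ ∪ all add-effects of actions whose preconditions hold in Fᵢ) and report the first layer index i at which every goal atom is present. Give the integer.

F0 = init (7 atoms)
F1 = F0 ∪ {clear(f), holds(b,b), holds(c,c), holds(e,e), linked(b), linked(c), linked(e)}  (14 atoms)
F2 = F1 ∪ {holds(b,c), holds(b,e), holds(b,f), holds(c,b), holds(c,e), holds(e,b), holds(e,c), holds(f,b), holds(f,e), linked(f)}  (24 atoms)
goal ⊆ F2  ⇒  h_max = 2

2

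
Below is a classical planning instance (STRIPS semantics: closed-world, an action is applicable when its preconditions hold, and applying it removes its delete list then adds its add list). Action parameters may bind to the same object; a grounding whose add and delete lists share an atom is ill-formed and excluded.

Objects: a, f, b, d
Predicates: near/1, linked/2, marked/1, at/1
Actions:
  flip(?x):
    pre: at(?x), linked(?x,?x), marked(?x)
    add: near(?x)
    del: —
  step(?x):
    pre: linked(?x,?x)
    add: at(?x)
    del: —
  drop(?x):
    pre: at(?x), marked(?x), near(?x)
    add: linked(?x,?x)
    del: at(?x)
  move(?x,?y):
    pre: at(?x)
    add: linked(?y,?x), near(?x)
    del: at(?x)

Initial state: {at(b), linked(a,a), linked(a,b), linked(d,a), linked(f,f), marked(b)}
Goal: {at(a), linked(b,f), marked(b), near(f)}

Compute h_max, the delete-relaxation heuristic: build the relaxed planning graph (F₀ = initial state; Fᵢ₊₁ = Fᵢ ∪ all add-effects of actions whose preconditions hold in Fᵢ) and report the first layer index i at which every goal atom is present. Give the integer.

2

F0 = init (6 atoms)
F1 = F0 ∪ {at(a), at(f), linked(b,b), linked(d,b), linked(f,b), near(b)}  (12 atoms)
F2 = F1 ∪ {linked(a,f), linked(b,a), linked(b,f), linked(d,f), linked(f,a), near(a), near(f)}  (19 atoms)
goal ⊆ F2  ⇒  h_max = 2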